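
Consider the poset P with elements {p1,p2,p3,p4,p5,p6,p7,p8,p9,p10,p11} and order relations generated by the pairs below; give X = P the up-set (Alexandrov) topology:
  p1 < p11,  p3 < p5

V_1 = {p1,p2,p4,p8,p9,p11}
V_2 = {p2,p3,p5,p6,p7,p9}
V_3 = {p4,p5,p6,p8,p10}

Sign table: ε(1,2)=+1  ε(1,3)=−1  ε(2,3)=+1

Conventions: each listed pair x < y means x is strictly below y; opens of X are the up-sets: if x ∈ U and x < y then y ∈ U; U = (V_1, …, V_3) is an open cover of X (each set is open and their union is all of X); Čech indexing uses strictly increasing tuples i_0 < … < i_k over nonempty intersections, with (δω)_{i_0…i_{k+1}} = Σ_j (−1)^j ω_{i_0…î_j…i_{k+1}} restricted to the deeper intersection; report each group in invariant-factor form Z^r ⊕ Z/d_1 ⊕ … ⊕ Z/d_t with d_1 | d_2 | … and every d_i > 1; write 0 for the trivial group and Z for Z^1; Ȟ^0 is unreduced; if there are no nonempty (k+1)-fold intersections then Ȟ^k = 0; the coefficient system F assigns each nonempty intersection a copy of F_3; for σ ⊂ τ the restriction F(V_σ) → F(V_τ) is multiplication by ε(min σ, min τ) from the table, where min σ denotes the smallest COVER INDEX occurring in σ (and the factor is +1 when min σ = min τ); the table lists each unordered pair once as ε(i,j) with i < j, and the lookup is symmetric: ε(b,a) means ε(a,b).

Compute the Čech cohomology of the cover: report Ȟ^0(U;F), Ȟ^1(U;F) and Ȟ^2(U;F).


nonempty intersections:
  V12={p2,p9} V13={p4,p8} V23={p5,p6}
C dims 3,3; δ0: rk_F3 3
Ȟ^0: (3−3)−0=0 ⇒ 0
Ȟ^1: (3−0)−3=0 ⇒ 0
Ȟ^2: (0−0)−0=0 ⇒ 0

Ȟ^0 = 0,  Ȟ^1 = 0,  Ȟ^2 = 0


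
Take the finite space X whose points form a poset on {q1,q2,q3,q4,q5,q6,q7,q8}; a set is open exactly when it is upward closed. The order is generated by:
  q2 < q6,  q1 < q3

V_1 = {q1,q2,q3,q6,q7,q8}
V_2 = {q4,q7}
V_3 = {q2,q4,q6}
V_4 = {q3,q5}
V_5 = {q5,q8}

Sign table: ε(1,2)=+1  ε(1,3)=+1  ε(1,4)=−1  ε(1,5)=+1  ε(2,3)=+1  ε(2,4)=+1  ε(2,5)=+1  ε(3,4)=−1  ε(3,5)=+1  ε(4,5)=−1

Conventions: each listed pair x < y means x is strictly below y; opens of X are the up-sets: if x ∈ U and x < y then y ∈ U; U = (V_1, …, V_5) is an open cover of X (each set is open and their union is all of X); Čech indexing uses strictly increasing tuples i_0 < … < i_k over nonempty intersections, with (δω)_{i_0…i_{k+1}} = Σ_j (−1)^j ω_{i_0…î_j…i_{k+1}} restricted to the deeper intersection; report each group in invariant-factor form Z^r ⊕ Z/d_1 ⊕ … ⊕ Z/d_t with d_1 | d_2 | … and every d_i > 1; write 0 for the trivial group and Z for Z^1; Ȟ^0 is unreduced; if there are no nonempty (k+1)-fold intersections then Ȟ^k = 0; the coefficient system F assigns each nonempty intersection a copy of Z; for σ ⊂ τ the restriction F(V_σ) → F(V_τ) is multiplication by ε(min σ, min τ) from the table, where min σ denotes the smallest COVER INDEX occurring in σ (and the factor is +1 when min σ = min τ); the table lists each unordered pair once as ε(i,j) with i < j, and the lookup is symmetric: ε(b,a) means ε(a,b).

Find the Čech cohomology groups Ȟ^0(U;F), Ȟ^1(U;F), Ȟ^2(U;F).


nerve of the cover:
  V12={q7} V13={q2,q6} V14={q3} V15={q8} V23={q4} V45={q5}
C dims 5,6; δ0: rk 4, SNF 1^4
Ȟ^0 = (5 − 4) − 0 = 1, so Ȟ^0 ≅ Z
Ȟ^1 = (6 − 0) − 4 = 2, so Ȟ^1 ≅ Z^2
Ȟ^2 = (0 − 0) − 0 = 0, so Ȟ^2 ≅ 0

Ȟ^0(U;F) ≅ Z; Ȟ^1(U;F) ≅ Z^2; Ȟ^2(U;F) ≅ 0


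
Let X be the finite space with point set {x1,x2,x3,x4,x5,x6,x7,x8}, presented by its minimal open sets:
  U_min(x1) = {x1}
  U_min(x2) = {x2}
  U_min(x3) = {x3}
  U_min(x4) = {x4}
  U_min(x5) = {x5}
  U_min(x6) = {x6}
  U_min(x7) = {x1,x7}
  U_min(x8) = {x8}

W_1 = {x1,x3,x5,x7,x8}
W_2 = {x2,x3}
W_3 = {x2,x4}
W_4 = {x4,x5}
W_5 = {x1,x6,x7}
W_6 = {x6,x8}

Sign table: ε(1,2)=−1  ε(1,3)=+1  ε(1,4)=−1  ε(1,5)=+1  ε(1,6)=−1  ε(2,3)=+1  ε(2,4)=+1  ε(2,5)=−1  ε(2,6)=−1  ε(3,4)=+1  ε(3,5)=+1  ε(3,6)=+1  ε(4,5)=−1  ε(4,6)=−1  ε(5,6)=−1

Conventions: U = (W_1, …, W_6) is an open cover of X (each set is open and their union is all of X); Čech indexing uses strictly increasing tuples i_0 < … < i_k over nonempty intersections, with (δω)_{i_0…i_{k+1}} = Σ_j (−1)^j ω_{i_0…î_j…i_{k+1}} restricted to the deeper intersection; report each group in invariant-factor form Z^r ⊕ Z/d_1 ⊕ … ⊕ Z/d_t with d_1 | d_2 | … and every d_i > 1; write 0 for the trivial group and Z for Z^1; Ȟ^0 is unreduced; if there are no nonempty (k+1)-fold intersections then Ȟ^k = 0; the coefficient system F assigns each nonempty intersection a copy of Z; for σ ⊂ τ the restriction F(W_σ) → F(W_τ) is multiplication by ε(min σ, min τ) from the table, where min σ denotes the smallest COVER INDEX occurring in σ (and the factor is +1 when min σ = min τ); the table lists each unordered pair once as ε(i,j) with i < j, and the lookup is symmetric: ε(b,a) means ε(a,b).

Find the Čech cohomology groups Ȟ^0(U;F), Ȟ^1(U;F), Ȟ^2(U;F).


Ȟ^0 ≅ Z; Ȟ^1 ≅ Z^2; Ȟ^2 ≅ 0

nonempty intersections:
  W12={x3} W14={x5} W15={x1,x7} W16={x8} W23={x2} W34={x4} W56={x6}
C dims 6,7; δ0: rk 5, SNF 1^5
Ȟ^0: (6−5)−0=1 ⇒ Z
Ȟ^1: (7−0)−5=2 ⇒ Z^2
Ȟ^2: (0−0)−0=0 ⇒ 0


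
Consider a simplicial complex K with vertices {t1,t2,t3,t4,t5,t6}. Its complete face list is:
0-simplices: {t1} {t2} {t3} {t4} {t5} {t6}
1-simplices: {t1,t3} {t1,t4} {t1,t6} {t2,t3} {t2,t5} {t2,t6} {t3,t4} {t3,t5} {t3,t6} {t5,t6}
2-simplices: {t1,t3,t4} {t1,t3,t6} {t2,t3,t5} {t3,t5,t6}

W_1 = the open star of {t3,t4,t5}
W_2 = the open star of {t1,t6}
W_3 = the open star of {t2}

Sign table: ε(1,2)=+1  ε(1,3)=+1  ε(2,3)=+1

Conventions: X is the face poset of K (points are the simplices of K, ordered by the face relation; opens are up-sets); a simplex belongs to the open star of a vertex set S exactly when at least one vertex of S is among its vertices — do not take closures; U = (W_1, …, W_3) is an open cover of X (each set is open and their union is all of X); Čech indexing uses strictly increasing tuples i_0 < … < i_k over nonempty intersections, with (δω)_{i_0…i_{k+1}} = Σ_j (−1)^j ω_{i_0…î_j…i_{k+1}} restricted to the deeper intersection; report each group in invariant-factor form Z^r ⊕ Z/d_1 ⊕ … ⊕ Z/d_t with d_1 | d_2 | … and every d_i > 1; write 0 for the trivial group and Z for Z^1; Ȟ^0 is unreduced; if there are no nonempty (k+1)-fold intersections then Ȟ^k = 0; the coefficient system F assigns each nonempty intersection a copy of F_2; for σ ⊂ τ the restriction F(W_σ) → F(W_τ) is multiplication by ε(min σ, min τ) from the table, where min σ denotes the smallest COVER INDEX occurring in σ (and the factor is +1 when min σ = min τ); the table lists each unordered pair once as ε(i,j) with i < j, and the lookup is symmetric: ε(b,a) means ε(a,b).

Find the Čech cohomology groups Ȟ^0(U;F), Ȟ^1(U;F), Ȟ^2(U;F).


nonempty intersections:
  W1={{t3},{t4},{t5},{t1,t3},{t1,t4},{t2,t3},{t2,t5},{t3,t4},{t3,t5},{t3,t6},{t5,t6},{t1,t3,t4},{t1,t3,t6},{t2,t3,t5},{t3,t5,t6}} W2={{t1},{t6},{t1,t3},{t1,t4},{t1,t6},{t2,t6},{t3,t6},{t5,t6},{t1,t3,t4},{t1,t3,t6},{t3,t5,t6}} W3={{t2},{t2,t3},{t2,t5},{t2,t6},{t2,t3,t5}}
  W12={{t1,t3},{t1,t4},{t3,t6},{t5,t6},{t1,t3,t4},{t1,t3,t6},{t3,t5,t6}} W13={{t2,t3},{t2,t5},{t2,t3,t5}} W23={{t2,t6}}
C dims 3,3; δ0: rk_F2 2
Ȟ^0: (3−2)−0=1 ⇒ Z/2
Ȟ^1: (3−0)−2=1 ⇒ Z/2
Ȟ^2: (0−0)−0=0 ⇒ 0

Ȟ^0 ≅ Z/2, Ȟ^1 ≅ Z/2, Ȟ^2 ≅ 0


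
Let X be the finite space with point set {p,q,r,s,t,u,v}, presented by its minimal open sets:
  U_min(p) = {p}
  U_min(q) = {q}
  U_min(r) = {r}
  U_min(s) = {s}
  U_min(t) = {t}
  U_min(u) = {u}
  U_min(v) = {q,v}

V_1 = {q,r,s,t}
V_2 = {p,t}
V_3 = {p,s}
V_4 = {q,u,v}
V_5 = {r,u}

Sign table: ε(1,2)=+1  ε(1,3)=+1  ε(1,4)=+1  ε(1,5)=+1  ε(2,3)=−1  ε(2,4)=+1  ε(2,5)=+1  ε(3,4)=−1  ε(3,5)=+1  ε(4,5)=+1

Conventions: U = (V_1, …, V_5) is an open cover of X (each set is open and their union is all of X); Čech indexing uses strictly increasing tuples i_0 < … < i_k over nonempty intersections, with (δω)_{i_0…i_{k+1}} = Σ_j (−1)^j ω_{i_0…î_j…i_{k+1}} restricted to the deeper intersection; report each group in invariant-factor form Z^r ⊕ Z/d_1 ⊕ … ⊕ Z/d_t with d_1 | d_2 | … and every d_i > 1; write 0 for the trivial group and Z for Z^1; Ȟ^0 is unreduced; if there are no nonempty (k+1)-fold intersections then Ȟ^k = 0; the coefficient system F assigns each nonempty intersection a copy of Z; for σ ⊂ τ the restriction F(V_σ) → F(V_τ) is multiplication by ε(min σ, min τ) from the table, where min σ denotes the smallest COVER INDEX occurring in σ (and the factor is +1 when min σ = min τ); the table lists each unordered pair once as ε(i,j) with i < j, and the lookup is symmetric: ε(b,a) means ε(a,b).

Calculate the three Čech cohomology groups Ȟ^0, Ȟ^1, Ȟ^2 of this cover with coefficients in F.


nonempty intersections:
  V12={t} V13={s} V14={q} V15={r} V23={p} V45={u}
C dims 5,6; δ0: rk 5, SNF 1^4·2
Ȟ^0: (5−5)−0=0 ⇒ 0
Ȟ^1: (6−0)−5=1 plus torsion [2] ⇒ Z ⊕ Z/2
Ȟ^2: (0−0)−0=0 ⇒ 0

Ȟ^0(U;F) ≅ 0, Ȟ^1(U;F) ≅ Z ⊕ Z/2, Ȟ^2(U;F) ≅ 0


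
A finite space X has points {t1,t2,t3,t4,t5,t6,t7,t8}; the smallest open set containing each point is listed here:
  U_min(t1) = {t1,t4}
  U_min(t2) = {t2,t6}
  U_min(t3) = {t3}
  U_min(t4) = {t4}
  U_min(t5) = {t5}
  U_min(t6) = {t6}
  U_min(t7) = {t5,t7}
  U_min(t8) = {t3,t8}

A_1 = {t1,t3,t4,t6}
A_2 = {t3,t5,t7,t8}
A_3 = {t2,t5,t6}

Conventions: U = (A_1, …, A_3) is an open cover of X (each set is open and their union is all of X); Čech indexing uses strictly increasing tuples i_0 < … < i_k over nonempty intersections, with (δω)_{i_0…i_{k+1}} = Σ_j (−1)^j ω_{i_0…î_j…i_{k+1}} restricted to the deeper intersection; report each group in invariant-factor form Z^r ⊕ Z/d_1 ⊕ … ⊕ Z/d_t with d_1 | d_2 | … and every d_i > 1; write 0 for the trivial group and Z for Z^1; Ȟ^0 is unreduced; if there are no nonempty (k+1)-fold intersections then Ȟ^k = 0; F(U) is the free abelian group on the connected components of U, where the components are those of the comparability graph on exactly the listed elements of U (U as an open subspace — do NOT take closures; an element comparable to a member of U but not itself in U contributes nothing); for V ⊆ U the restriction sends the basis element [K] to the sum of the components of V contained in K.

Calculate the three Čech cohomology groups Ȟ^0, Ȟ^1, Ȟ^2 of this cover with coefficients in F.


Ȟ^0 ≅ Z^4, Ȟ^1 ≅ 0, Ȟ^2 ≅ 0

nonempty intersections:
  A12={t3} A13={t6} A23={t5}
components per intersection:
  A1: {t1,t4} {t3} {t6}
  A2: {t3,t8} {t5,t7}
  A3: {t2,t6} {t5}
  A12: {t3}
  A13: {t6}
  A23: {t5}
C dims 7,3; δ0: rk 3, SNF 1^3
Ȟ^0: (7−3)−0=4 ⇒ Z^4
Ȟ^1: (3−0)−3=0 ⇒ 0
Ȟ^2: (0−0)−0=0 ⇒ 0


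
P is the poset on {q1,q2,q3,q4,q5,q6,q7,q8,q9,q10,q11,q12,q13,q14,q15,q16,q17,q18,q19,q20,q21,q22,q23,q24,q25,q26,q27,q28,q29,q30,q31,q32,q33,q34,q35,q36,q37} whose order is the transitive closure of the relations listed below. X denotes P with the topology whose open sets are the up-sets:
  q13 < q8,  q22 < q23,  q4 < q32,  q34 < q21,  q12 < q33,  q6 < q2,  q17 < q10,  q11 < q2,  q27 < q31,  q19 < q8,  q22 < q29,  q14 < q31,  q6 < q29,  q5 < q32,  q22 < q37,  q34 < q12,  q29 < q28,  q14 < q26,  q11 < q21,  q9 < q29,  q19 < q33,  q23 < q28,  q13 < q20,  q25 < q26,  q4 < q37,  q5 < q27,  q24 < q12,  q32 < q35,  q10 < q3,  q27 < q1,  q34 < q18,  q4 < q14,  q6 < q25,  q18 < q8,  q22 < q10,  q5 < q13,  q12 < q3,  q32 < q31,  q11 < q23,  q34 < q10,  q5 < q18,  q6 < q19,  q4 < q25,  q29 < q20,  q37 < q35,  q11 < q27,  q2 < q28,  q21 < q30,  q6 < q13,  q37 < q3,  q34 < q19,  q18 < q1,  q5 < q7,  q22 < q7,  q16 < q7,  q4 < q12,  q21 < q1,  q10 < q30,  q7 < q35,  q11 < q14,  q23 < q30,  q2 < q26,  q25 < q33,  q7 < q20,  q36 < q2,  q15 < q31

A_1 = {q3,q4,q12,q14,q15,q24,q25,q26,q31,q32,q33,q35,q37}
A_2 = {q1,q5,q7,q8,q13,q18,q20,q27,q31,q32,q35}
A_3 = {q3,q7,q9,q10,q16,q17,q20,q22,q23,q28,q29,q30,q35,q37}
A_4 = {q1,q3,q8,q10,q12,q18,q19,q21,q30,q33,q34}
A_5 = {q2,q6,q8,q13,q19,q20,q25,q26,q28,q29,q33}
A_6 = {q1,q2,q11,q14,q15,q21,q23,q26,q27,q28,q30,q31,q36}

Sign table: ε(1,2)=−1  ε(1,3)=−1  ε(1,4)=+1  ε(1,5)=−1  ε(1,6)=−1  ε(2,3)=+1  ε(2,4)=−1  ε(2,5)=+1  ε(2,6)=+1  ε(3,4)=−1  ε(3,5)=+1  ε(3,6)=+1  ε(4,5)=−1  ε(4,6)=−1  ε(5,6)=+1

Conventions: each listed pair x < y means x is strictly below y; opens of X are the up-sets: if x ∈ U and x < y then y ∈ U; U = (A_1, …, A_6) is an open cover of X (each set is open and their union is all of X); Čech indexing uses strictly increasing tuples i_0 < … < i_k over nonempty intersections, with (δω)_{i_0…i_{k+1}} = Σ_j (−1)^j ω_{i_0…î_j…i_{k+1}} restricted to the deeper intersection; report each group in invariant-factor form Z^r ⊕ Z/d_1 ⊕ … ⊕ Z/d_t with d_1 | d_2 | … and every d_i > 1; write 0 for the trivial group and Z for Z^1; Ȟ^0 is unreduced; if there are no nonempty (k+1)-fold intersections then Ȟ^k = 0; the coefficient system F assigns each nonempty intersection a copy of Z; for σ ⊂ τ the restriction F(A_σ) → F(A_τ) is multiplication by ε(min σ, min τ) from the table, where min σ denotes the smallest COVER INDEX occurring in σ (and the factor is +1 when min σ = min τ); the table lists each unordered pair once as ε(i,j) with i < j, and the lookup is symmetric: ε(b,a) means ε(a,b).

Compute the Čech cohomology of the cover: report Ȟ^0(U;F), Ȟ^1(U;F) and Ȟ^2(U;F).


Ȟ^0(U;F) ≅ Z, Ȟ^1(U;F) ≅ 0, Ȟ^2(U;F) ≅ Z/2

nerve simplices:
  A12={q31,q32,q35} A13={q3,q35,q37} A14={q3,q12,q33} A15={q25,q26,q33} A16={q14,q15,q26,q31} A23={q7,q20,q35} A24={q1,q8,q18} A25={q8,q13,q20} A26={q1,q27,q31} A34={q3,q10,q30} A35={q20,q28,q29} A36={q23,q28,q30} A45={q8,q19,q33} A46={q1,q21,q30} A56={q2,q26,q28}
  A123={q35} A126={q31} A134={q3} A145={q33} A156={q26} A235={q20} A245={q8} A246={q1} A346={q30} A356={q28}
C dims 6,15,10; δ0: rk 5, SNF 1^5; δ1: rk 10, SNF 1^9·2
degree 0: 6−5−0 = 1 → Ȟ^0 ≅ Z
degree 1: 15−10−5 = 0 → Ȟ^1 ≅ 0
degree 2: 10−0−10 = 0 plus torsion [2] → Ȟ^2 ≅ Z/2


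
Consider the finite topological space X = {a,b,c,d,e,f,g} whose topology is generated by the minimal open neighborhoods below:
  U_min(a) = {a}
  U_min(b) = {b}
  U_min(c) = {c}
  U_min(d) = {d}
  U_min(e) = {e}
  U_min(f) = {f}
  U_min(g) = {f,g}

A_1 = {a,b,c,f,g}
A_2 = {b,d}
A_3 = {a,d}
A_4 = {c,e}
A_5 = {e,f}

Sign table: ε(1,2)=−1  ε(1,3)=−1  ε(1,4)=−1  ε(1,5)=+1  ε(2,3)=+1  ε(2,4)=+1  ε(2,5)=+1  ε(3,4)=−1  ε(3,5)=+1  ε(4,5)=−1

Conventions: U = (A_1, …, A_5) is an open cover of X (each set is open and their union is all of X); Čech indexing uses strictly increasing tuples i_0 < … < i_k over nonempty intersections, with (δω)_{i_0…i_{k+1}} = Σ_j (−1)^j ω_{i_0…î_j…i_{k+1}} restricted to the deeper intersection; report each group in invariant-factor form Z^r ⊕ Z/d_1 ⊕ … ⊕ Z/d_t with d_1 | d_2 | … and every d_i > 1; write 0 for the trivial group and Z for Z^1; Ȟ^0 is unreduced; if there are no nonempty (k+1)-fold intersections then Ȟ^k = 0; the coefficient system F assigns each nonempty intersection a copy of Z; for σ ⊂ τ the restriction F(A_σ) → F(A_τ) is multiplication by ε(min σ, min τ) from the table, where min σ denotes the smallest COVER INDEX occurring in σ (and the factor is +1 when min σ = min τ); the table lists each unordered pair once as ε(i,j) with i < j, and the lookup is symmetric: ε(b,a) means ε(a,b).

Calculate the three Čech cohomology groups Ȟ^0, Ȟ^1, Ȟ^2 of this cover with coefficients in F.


nerve of the cover:
  A12={b} A13={a} A14={c} A15={f} A23={d} A45={e}
C dims 5,6; δ0: rk 4, SNF 1^4
Ȟ^0 = (5 − 4) − 0 = 1, so Ȟ^0 ≅ Z
Ȟ^1 = (6 − 0) − 4 = 2, so Ȟ^1 ≅ Z^2
Ȟ^2 = (0 − 0) − 0 = 0, so Ȟ^2 ≅ 0

Ȟ^0 = Z, Ȟ^1 = Z^2 and Ȟ^2 = 0


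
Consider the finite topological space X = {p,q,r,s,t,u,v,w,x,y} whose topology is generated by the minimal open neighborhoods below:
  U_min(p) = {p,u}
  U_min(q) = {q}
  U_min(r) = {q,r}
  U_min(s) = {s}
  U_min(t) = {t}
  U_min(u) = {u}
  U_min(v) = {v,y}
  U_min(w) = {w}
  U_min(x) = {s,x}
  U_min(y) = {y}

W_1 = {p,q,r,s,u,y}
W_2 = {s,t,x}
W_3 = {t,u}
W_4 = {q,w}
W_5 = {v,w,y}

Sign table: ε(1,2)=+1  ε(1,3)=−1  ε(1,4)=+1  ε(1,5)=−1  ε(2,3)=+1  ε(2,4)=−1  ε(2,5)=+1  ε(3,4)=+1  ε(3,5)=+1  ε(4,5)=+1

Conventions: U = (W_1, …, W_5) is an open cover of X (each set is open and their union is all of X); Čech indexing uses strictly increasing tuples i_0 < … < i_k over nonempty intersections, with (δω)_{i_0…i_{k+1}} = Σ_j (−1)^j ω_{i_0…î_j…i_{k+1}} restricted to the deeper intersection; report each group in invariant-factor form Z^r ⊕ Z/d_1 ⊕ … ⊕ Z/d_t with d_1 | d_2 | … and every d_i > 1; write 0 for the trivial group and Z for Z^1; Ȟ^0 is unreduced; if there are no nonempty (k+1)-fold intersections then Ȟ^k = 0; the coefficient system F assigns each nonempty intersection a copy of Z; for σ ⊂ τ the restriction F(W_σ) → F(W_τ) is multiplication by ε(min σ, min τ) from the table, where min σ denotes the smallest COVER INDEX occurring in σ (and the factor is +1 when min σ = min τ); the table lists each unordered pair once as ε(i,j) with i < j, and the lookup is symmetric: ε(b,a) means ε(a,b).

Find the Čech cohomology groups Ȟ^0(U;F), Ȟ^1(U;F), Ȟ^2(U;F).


Ȟ^0 = 0, Ȟ^1 = Z ⊕ Z/2, Ȟ^2 = 0

cover nerve:
  W12={s} W13={u} W14={q} W15={y} W23={t} W45={w}
C dims 5,6; δ0: rk 5, SNF 1^4·2
Ȟ^0: (5−5)−0=0 ⇒ 0
Ȟ^1: (6−0)−5=1 plus torsion [2] ⇒ Z ⊕ Z/2
Ȟ^2: (0−0)−0=0 ⇒ 0


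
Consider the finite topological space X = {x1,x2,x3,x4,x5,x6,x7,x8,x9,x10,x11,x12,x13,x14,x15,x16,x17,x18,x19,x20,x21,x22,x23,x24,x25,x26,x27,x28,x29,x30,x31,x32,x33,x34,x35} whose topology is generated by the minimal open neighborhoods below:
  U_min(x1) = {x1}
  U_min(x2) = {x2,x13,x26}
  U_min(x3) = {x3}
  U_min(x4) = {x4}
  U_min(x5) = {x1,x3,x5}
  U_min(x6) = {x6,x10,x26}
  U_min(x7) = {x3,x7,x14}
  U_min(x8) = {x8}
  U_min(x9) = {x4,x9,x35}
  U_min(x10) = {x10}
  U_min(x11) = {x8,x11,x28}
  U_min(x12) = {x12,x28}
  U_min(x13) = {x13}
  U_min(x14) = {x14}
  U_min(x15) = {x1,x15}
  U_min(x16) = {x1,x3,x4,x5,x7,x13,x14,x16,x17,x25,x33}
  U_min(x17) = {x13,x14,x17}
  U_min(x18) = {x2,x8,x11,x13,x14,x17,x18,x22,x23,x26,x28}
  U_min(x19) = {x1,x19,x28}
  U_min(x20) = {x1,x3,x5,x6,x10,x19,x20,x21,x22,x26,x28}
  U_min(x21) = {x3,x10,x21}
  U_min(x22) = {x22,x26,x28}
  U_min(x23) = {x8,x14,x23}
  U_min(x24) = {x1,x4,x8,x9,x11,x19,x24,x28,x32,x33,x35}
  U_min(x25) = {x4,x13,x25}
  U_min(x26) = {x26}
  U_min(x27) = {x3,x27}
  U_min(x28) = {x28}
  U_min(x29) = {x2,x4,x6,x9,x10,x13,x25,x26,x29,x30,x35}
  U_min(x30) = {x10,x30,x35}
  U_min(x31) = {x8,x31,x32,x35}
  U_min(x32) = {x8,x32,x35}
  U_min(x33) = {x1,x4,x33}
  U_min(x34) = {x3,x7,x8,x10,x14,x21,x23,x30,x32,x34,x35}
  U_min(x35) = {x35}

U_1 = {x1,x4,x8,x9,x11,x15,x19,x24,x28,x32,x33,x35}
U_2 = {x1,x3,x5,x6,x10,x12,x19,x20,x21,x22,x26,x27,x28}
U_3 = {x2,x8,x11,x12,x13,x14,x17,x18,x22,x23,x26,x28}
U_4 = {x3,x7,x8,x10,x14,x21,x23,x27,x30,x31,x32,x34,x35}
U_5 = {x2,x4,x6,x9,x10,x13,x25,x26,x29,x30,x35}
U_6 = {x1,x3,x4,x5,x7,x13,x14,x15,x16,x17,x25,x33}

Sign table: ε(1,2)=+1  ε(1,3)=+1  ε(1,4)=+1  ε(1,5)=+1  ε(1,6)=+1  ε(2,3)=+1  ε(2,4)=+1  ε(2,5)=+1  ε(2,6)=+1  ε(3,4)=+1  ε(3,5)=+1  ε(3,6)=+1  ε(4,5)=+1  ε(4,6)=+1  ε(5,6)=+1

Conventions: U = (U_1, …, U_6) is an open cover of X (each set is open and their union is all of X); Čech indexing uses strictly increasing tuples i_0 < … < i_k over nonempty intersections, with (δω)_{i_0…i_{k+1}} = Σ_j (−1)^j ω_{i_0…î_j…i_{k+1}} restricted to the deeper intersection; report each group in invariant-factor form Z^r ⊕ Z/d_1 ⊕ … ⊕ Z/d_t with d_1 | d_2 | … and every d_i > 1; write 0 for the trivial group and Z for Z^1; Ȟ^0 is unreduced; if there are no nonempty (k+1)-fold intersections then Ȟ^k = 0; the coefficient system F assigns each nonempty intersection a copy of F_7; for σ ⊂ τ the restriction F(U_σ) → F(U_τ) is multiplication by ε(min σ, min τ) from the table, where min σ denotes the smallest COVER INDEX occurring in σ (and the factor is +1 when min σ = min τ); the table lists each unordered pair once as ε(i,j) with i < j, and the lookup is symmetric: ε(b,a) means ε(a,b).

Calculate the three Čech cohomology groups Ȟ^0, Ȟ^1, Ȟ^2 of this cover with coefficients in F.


nonempty intersections:
  U12={x1,x19,x28} U13={x8,x11,x28} U14={x8,x32,x35} U15={x4,x9,x35} U16={x1,x4,x15,x33} U23={x12,x22,x26,x28} U24={x3,x10,x21,x27} U25={x6,x10,x26} U26={x1,x3,x5} U34={x8,x14,x23} U35={x2,x13,x26} U36={x13,x14,x17} U45={x10,x30,x35} U46={x3,x7,x14} U56={x4,x13,x25}
  U123={x28} U126={x1} U134={x8} U145={x35} U156={x4} U235={x26} U245={x10} U246={x3} U346={x14} U356={x13}
C dims 6,15,10; δ0: rk_F7 5; δ1: rk_F7 10
Ȟ^0: (6−5)−0=1 ⇒ Z/7
Ȟ^1: (15−10)−5=0 ⇒ 0
Ȟ^2: (10−0)−10=0 ⇒ 0

Ȟ^0 ≅ Z/7,  Ȟ^1 ≅ 0,  Ȟ^2 ≅ 0


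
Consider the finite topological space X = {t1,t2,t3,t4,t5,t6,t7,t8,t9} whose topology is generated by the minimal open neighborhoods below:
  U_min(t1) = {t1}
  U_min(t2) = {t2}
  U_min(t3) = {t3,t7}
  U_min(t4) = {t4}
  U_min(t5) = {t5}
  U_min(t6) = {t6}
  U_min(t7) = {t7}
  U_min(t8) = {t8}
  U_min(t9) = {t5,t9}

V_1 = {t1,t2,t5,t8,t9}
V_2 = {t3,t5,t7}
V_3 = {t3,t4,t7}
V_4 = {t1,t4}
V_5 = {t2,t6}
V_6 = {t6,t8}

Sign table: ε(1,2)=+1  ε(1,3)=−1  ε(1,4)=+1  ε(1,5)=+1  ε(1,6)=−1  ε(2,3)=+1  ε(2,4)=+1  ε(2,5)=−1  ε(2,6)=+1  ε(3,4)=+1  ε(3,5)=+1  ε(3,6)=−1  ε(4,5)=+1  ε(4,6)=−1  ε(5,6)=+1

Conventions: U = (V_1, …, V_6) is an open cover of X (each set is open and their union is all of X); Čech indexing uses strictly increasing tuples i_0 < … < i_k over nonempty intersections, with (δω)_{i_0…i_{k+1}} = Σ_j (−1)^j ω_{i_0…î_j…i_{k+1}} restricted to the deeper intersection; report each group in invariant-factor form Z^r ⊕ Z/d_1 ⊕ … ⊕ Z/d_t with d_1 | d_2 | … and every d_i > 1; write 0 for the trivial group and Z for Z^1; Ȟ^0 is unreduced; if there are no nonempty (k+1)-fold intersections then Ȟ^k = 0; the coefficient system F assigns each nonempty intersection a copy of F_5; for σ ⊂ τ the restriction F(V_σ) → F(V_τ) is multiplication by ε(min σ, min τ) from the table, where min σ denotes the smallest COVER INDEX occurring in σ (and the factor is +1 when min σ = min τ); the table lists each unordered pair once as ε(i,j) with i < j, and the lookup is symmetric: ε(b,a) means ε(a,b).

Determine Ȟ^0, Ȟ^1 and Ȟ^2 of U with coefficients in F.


nerve of the cover:
  V12={t5} V14={t1} V15={t2} V16={t8} V23={t3,t7} V34={t4} V56={t6}
C dims 6,7; δ0: rk_F5 6
Ȟ^0 = (6 − 6) − 0 = 0, so Ȟ^0 ≅ 0
Ȟ^1 = (7 − 0) − 6 = 1, so Ȟ^1 ≅ Z/5
Ȟ^2 = (0 − 0) − 0 = 0, so Ȟ^2 ≅ 0

Ȟ^0(U;F) ≅ 0, Ȟ^1(U;F) ≅ Z/5, Ȟ^2(U;F) ≅ 0


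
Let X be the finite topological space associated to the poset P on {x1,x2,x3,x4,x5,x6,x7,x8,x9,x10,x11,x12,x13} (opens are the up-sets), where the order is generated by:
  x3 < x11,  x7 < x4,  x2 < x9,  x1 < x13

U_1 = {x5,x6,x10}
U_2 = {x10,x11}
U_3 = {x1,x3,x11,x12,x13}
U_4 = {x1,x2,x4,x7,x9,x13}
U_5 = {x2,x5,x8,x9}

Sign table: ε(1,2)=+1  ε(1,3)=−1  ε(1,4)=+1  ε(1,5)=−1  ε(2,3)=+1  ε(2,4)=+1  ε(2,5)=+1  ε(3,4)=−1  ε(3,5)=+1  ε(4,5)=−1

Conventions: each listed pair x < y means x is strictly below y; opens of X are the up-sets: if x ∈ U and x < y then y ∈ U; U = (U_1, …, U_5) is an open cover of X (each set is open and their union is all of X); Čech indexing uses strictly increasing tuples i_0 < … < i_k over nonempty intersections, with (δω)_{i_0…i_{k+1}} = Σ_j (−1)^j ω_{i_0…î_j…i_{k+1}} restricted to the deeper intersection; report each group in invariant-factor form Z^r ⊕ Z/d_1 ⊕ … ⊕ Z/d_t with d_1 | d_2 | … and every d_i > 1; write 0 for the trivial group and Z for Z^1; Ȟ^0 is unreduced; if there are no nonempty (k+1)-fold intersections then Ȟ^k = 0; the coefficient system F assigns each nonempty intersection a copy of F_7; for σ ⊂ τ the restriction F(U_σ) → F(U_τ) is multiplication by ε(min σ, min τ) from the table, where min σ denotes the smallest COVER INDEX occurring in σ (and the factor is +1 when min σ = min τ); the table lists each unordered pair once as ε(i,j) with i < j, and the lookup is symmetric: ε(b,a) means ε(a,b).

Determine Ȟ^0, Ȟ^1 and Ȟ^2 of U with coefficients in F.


Ȟ^0 ≅ 0, Ȟ^1 ≅ 0 and Ȟ^2 ≅ 0

nonempty intersections:
  U12={x10} U15={x5} U23={x11} U34={x1,x13} U45={x2,x9}
C dims 5,5; δ0: rk_F7 5
Ȟ^0: (5−5)−0=0 ⇒ 0
Ȟ^1: (5−0)−5=0 ⇒ 0
Ȟ^2: (0−0)−0=0 ⇒ 0


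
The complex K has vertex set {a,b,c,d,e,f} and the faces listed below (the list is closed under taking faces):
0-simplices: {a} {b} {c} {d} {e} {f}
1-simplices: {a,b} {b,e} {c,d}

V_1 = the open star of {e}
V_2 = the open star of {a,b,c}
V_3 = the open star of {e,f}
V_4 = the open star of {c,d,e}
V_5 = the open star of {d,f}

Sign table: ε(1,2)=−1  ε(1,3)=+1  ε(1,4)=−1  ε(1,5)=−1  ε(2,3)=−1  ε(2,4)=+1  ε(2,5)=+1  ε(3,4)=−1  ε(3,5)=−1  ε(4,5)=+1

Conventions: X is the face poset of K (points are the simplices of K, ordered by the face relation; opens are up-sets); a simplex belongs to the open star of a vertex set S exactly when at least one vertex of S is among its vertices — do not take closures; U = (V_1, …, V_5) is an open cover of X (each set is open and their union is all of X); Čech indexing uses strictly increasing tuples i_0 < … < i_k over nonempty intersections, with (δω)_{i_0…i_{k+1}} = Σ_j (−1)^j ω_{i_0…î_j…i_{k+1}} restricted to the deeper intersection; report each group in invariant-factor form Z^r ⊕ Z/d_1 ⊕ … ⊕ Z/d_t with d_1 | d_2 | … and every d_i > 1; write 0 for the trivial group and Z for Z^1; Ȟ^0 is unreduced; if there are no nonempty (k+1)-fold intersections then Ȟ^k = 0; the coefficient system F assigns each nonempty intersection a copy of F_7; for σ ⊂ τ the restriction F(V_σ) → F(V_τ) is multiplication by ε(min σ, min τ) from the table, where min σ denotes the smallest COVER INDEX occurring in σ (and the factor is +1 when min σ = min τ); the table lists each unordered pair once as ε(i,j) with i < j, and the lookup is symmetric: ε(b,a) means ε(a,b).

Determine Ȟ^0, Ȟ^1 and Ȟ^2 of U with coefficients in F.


Ȟ^0 ≅ Z/7,  Ȟ^1 ≅ Z/7,  Ȟ^2 ≅ 0

nerve of the cover:
  V1={{e},{b,e}} V2={{a},{b},{c},{a,b},{b,e},{c,d}} V3={{e},{f},{b,e}} V4={{c},{d},{e},{b,e},{c,d}} V5={{d},{f},{c,d}}
  V12={{b,e}} V13={{e},{b,e}} V14={{e},{b,e}} V23={{b,e}} V24={{c},{b,e},{c,d}} V25={{c,d}} V34={{e},{b,e}} V35={{f}} V45={{d},{c,d}}
  V123={{b,e}} V124={{b,e}} V134={{e},{b,e}} V234={{b,e}} V245={{c,d}}
  V1234={{b,e}}
C dims 5,9,5,1; δ0: rk_F7 4; δ1: rk_F7 4; δ2: rk_F7 1
Ȟ^0 = (5 − 4) − 0 = 1, so Ȟ^0 ≅ Z/7
Ȟ^1 = (9 − 4) − 4 = 1, so Ȟ^1 ≅ Z/7
Ȟ^2 = (5 − 1) − 4 = 0, so Ȟ^2 ≅ 0


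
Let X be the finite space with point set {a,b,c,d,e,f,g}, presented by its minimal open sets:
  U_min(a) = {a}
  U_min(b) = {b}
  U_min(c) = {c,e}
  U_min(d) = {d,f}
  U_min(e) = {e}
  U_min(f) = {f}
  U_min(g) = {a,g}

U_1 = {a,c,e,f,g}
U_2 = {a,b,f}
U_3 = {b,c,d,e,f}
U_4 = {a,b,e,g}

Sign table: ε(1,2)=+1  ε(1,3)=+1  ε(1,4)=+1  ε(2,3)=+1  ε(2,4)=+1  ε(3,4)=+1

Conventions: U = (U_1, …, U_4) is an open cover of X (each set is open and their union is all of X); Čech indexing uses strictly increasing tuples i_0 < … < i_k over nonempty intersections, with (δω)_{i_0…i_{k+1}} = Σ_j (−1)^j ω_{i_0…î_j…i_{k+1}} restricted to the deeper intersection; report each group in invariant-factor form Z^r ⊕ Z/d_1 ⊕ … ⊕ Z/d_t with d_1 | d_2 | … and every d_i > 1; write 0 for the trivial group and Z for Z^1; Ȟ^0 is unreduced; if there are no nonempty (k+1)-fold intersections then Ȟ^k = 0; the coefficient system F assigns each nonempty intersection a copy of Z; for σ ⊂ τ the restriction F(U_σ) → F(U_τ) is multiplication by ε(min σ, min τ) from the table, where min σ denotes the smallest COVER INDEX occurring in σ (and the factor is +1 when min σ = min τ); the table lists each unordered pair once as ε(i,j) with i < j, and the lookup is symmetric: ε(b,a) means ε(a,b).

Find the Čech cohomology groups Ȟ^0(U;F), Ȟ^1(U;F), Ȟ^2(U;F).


Ȟ^0(U;F) ≅ Z, Ȟ^1(U;F) ≅ 0, Ȟ^2(U;F) ≅ Z

nonempty overlaps:
  U12={a,f} U13={c,e,f} U14={a,e,g} U23={b,f} U24={a,b} U34={b,e}
  U123={f} U124={a} U134={e} U234={b}
C dims 4,6,4; δ0: rk 3, SNF 1^3; δ1: rk 3, SNF 1^3
degree 0: 4−3−0 = 1 → Ȟ^0 ≅ Z
degree 1: 6−3−3 = 0 → Ȟ^1 ≅ 0
degree 2: 4−0−3 = 1 → Ȟ^2 ≅ Z


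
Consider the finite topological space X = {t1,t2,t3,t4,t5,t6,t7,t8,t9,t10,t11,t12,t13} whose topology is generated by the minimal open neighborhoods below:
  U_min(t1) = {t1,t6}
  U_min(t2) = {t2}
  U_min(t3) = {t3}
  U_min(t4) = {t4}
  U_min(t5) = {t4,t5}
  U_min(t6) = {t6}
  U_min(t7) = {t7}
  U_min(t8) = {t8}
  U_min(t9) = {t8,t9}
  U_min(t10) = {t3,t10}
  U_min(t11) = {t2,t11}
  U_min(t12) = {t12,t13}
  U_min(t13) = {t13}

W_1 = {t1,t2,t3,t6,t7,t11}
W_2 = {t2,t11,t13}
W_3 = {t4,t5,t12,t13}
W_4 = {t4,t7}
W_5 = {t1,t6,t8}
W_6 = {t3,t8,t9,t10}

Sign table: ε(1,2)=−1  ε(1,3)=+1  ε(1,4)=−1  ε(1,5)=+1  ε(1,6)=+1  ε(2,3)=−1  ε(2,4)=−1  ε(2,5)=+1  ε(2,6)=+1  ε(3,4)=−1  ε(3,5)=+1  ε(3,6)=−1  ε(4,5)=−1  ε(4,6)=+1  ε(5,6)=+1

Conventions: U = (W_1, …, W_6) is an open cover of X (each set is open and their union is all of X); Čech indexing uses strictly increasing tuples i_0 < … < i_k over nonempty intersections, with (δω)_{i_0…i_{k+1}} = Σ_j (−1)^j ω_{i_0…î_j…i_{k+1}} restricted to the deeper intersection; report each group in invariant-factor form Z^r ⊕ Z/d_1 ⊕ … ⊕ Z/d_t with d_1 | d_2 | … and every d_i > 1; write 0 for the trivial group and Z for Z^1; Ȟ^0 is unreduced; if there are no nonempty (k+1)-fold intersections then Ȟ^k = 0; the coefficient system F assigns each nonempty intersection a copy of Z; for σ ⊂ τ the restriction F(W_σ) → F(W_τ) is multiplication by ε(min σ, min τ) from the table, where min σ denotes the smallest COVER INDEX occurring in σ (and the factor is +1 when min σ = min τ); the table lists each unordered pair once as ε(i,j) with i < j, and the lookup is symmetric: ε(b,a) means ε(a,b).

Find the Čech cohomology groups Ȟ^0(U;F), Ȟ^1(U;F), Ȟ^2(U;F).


Ȟ^0 = Z,  Ȟ^1 = Z^2,  Ȟ^2 = 0

nonempty intersections:
  W12={t2,t11} W14={t7} W15={t1,t6} W16={t3} W23={t13} W34={t4} W56={t8}
C dims 6,7; δ0: rk 5, SNF 1^5
Ȟ^0: (6−5)−0=1 ⇒ Z
Ȟ^1: (7−0)−5=2 ⇒ Z^2
Ȟ^2: (0−0)−0=0 ⇒ 0


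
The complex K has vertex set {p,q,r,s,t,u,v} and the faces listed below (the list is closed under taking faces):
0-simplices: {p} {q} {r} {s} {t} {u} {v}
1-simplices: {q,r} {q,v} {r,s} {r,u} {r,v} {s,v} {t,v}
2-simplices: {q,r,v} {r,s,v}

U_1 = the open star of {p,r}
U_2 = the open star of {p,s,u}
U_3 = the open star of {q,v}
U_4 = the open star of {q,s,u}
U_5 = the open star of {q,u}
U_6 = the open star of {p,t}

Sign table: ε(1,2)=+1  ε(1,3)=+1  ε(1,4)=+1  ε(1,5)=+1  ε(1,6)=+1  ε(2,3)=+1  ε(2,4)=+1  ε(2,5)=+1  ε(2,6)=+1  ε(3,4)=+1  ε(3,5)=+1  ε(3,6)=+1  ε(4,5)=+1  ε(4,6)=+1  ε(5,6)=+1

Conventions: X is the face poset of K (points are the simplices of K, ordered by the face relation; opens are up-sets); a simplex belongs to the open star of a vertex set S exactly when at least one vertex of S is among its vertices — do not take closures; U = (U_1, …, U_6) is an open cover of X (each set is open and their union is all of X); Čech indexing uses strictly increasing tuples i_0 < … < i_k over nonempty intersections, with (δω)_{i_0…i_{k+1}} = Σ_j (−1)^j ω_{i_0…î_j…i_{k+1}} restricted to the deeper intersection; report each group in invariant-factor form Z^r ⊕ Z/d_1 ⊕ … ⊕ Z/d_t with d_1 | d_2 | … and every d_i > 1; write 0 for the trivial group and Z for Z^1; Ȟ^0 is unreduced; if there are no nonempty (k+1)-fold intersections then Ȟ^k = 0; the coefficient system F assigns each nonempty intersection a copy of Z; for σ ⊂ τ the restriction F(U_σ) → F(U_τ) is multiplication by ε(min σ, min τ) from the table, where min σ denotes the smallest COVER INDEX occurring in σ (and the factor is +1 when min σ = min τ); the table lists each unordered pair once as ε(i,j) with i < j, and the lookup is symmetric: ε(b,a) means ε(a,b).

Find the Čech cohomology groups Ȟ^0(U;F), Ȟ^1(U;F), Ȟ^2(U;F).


nerve of the cover:
  U1={{p},{r},{q,r},{r,s},{r,u},{r,v},{q,r,v},{r,s,v}} U2={{p},{s},{u},{r,s},{r,u},{s,v},{r,s,v}} U3={{q},{v},{q,r},{q,v},{r,v},{s,v},{t,v},{q,r,v},{r,s,v}} U4={{q},{s},{u},{q,r},{q,v},{r,s},{r,u},{s,v},{q,r,v},{r,s,v}} U5={{q},{u},{q,r},{q,v},{r,u},{q,r,v}} U6={{p},{t},{t,v}}
  U12={{p},{r,s},{r,u},{r,s,v}} U13={{q,r},{r,v},{q,r,v},{r,s,v}} U14={{q,r},{r,s},{r,u},{q,r,v},{r,s,v}} U15={{q,r},{r,u},{q,r,v}} U16={{p}} U23={{s,v},{r,s,v}} U24={{s},{u},{r,s},{r,u},{s,v},{r,s,v}} U25={{u},{r,u}} U26={{p}} U34={{q},{q,r},{q,v},{s,v},{q,r,v},{r,s,v}} U35={{q},{q,r},{q,v},{q,r,v}} U36={{t,v}} U45={{q},{u},{q,r},{q,v},{r,u},{q,r,v}}
  U123={{r,s,v}} U124={{r,s},{r,u},{r,s,v}} U125={{r,u}} U126={{p}} U134={{q,r},{q,r,v},{r,s,v}} U135={{q,r},{q,r,v}} U145={{q,r},{r,u},{q,r,v}} U234={{s,v},{r,s,v}} U245={{u},{r,u}} U345={{q},{q,r},{q,v},{q,r,v}}
  U1234={{r,s,v}} U1245={{r,u}} U1345={{q,r},{q,r,v}}
C dims 6,13,10,3; δ0: rk 5, SNF 1^5; δ1: rk 7, SNF 1^7; δ2: rk 3, SNF 1^3
Ȟ^0 = (6 − 5) − 0 = 1, so Ȟ^0 ≅ Z
Ȟ^1 = (13 − 7) − 5 = 1, so Ȟ^1 ≅ Z
Ȟ^2 = (10 − 3) − 7 = 0, so Ȟ^2 ≅ 0

Ȟ^0 = Z, Ȟ^1 = Z and Ȟ^2 = 0


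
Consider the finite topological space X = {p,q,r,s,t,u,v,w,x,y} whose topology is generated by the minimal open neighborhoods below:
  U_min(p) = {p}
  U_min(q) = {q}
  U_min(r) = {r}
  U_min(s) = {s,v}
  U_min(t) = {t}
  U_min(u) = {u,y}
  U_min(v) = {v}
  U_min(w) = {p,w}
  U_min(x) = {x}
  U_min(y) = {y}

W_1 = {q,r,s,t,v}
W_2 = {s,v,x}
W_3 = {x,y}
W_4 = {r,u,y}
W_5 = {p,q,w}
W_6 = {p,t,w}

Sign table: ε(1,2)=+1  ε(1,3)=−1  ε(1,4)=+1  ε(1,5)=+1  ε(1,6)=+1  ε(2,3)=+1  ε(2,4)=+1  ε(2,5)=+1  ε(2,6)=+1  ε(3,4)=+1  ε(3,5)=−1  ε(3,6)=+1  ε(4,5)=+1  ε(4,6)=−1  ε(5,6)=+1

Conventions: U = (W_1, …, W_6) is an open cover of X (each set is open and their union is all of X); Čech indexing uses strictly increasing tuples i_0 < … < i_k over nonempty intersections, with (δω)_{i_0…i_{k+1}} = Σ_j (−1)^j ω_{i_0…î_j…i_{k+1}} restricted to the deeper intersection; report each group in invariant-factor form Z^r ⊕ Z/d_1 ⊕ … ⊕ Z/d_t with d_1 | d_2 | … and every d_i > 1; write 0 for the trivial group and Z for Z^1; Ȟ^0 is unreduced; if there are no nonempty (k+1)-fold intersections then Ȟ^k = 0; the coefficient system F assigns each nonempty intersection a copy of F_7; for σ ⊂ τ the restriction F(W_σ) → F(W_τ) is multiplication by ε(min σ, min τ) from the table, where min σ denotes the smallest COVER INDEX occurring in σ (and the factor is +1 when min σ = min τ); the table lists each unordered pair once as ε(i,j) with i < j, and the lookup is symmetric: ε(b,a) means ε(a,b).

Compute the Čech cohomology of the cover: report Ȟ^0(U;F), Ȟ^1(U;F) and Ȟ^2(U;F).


Ȟ^0 ≅ Z/7, Ȟ^1 ≅ Z/7 ⊕ Z/7, Ȟ^2 ≅ 0

cover nerve:
  W12={s,v} W14={r} W15={q} W16={t} W23={x} W34={y} W56={p,w}
C dims 6,7; δ0: rk_F7 5
Ȟ^0: (6−5)−0=1 ⇒ Z/7
Ȟ^1: (7−0)−5=2 ⇒ Z/7 ⊕ Z/7
Ȟ^2: (0−0)−0=0 ⇒ 0


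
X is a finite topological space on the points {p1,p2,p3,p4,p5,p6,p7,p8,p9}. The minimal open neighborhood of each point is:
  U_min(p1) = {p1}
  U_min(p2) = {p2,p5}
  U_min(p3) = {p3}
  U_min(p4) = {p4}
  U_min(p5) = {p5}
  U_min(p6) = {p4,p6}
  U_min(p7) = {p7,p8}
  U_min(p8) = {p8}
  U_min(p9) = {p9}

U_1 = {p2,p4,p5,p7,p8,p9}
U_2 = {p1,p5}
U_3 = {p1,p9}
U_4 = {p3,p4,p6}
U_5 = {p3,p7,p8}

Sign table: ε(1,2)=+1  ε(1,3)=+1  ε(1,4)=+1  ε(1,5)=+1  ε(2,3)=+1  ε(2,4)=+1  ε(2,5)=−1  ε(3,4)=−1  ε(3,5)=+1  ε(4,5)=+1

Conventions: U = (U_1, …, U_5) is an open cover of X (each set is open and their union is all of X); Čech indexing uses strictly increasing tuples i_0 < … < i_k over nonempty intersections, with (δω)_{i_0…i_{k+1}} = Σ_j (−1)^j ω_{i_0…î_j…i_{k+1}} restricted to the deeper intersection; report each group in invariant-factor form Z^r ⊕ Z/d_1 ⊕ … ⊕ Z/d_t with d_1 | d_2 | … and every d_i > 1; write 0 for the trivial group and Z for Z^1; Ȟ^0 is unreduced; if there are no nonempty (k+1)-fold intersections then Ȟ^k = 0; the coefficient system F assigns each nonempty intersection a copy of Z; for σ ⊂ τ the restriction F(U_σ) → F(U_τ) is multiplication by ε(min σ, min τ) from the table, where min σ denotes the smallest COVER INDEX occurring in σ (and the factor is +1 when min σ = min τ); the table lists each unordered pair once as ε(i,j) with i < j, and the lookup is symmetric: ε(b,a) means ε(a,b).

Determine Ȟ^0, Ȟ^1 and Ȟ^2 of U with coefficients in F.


nonempty overlaps:
  U12={p5} U13={p9} U14={p4} U15={p7,p8} U23={p1} U45={p3}
C dims 5,6; δ0: rk 4, SNF 1^4
degree 0: 5−4−0 = 1 → Ȟ^0 ≅ Z
degree 1: 6−0−4 = 2 → Ȟ^1 ≅ Z^2
degree 2: 0−0−0 = 0 → Ȟ^2 ≅ 0

Ȟ^0 ≅ Z, Ȟ^1 ≅ Z^2, Ȟ^2 ≅ 0


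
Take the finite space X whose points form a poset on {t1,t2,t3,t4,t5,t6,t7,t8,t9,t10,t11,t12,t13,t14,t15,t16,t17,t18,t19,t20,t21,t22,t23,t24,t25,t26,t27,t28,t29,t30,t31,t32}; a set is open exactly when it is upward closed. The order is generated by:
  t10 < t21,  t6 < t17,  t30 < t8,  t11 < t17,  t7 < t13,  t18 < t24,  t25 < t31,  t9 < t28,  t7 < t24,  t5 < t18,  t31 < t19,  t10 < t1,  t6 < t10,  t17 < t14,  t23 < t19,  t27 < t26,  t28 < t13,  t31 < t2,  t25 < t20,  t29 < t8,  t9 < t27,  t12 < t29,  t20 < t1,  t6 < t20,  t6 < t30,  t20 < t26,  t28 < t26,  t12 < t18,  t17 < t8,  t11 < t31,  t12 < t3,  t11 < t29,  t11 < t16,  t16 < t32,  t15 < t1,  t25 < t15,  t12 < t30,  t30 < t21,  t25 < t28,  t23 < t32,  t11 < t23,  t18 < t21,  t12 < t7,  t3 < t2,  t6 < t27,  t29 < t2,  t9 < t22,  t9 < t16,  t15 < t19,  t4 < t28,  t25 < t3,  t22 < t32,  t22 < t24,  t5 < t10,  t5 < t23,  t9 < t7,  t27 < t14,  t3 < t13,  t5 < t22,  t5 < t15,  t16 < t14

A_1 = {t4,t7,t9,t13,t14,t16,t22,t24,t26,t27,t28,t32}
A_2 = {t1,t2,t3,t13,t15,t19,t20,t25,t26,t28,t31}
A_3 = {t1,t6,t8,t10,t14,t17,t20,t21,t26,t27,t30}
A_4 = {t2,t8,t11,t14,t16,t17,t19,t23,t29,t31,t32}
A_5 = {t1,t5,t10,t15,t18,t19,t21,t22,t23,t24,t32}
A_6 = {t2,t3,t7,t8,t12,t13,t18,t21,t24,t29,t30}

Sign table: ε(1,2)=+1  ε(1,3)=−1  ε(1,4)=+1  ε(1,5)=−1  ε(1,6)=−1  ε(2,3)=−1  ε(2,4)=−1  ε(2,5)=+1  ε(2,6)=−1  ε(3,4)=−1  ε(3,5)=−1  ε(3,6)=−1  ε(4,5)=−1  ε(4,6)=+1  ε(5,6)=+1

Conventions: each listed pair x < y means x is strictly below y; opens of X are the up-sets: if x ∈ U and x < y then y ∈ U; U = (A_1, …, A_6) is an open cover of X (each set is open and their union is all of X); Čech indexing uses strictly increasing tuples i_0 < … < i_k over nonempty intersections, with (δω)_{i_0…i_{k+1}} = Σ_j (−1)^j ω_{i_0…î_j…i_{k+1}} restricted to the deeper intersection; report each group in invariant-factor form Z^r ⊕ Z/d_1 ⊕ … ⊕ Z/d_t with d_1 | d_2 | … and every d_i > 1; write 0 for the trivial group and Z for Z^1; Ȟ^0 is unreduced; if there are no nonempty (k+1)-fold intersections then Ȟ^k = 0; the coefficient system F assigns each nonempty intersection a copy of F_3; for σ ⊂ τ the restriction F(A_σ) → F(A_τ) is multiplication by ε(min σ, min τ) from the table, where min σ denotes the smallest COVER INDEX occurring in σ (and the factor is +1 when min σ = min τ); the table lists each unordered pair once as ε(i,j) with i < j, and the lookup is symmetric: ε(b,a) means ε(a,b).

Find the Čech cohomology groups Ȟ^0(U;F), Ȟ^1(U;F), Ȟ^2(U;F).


Ȟ^0 ≅ 0, Ȟ^1 ≅ 0 and Ȟ^2 ≅ Z/3

intersection data:
  A12={t13,t26,t28} A13={t14,t26,t27} A14={t14,t16,t32} A15={t22,t24,t32} A16={t7,t13,t24} A23={t1,t20,t26} A24={t2,t19,t31} A25={t1,t15,t19} A26={t2,t3,t13} A34={t8,t14,t17} A35={t1,t10,t21} A36={t8,t21,t30} A45={t19,t23,t32} A46={t2,t8,t29} A56={t18,t21,t24}
  A123={t26} A126={t13} A134={t14} A145={t32} A156={t24} A235={t1} A245={t19} A246={t2} A346={t8} A356={t21}
C dims 6,15,10; δ0: rk_F3 6; δ1: rk_F3 9
Ȟ^0 = (6 − 6) − 0 = 0, so Ȟ^0 ≅ 0
Ȟ^1 = (15 − 9) − 6 = 0, so Ȟ^1 ≅ 0
Ȟ^2 = (10 − 0) − 9 = 1, so Ȟ^2 ≅ Z/3
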